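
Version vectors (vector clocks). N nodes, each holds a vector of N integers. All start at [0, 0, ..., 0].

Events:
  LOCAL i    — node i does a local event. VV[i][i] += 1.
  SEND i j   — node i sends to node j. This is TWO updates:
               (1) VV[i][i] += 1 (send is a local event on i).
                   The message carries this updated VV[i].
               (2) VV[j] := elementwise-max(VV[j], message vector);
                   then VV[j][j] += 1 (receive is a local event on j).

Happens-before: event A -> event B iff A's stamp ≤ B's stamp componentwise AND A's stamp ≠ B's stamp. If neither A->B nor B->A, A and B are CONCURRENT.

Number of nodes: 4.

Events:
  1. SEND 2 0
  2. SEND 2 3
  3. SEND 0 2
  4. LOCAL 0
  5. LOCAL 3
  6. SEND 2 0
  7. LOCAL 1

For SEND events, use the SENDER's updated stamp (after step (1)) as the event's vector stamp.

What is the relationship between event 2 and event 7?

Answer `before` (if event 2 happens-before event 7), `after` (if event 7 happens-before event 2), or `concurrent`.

Initial: VV[0]=[0, 0, 0, 0]
Initial: VV[1]=[0, 0, 0, 0]
Initial: VV[2]=[0, 0, 0, 0]
Initial: VV[3]=[0, 0, 0, 0]
Event 1: SEND 2->0: VV[2][2]++ -> VV[2]=[0, 0, 1, 0], msg_vec=[0, 0, 1, 0]; VV[0]=max(VV[0],msg_vec) then VV[0][0]++ -> VV[0]=[1, 0, 1, 0]
Event 2: SEND 2->3: VV[2][2]++ -> VV[2]=[0, 0, 2, 0], msg_vec=[0, 0, 2, 0]; VV[3]=max(VV[3],msg_vec) then VV[3][3]++ -> VV[3]=[0, 0, 2, 1]
Event 3: SEND 0->2: VV[0][0]++ -> VV[0]=[2, 0, 1, 0], msg_vec=[2, 0, 1, 0]; VV[2]=max(VV[2],msg_vec) then VV[2][2]++ -> VV[2]=[2, 0, 3, 0]
Event 4: LOCAL 0: VV[0][0]++ -> VV[0]=[3, 0, 1, 0]
Event 5: LOCAL 3: VV[3][3]++ -> VV[3]=[0, 0, 2, 2]
Event 6: SEND 2->0: VV[2][2]++ -> VV[2]=[2, 0, 4, 0], msg_vec=[2, 0, 4, 0]; VV[0]=max(VV[0],msg_vec) then VV[0][0]++ -> VV[0]=[4, 0, 4, 0]
Event 7: LOCAL 1: VV[1][1]++ -> VV[1]=[0, 1, 0, 0]
Event 2 stamp: [0, 0, 2, 0]
Event 7 stamp: [0, 1, 0, 0]
[0, 0, 2, 0] <= [0, 1, 0, 0]? False
[0, 1, 0, 0] <= [0, 0, 2, 0]? False
Relation: concurrent

Answer: concurrent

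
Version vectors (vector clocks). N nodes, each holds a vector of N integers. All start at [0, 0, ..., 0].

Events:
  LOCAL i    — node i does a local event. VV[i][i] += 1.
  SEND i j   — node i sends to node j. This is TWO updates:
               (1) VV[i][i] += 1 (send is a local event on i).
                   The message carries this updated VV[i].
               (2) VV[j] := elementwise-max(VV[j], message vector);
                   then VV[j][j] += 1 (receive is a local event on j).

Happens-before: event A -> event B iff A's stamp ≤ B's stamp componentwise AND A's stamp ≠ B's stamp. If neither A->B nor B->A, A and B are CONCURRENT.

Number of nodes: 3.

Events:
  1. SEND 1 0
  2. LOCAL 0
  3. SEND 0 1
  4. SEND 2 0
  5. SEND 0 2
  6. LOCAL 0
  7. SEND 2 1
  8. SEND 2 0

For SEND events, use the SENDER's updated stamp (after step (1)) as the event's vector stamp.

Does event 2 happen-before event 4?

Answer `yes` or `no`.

Initial: VV[0]=[0, 0, 0]
Initial: VV[1]=[0, 0, 0]
Initial: VV[2]=[0, 0, 0]
Event 1: SEND 1->0: VV[1][1]++ -> VV[1]=[0, 1, 0], msg_vec=[0, 1, 0]; VV[0]=max(VV[0],msg_vec) then VV[0][0]++ -> VV[0]=[1, 1, 0]
Event 2: LOCAL 0: VV[0][0]++ -> VV[0]=[2, 1, 0]
Event 3: SEND 0->1: VV[0][0]++ -> VV[0]=[3, 1, 0], msg_vec=[3, 1, 0]; VV[1]=max(VV[1],msg_vec) then VV[1][1]++ -> VV[1]=[3, 2, 0]
Event 4: SEND 2->0: VV[2][2]++ -> VV[2]=[0, 0, 1], msg_vec=[0, 0, 1]; VV[0]=max(VV[0],msg_vec) then VV[0][0]++ -> VV[0]=[4, 1, 1]
Event 5: SEND 0->2: VV[0][0]++ -> VV[0]=[5, 1, 1], msg_vec=[5, 1, 1]; VV[2]=max(VV[2],msg_vec) then VV[2][2]++ -> VV[2]=[5, 1, 2]
Event 6: LOCAL 0: VV[0][0]++ -> VV[0]=[6, 1, 1]
Event 7: SEND 2->1: VV[2][2]++ -> VV[2]=[5, 1, 3], msg_vec=[5, 1, 3]; VV[1]=max(VV[1],msg_vec) then VV[1][1]++ -> VV[1]=[5, 3, 3]
Event 8: SEND 2->0: VV[2][2]++ -> VV[2]=[5, 1, 4], msg_vec=[5, 1, 4]; VV[0]=max(VV[0],msg_vec) then VV[0][0]++ -> VV[0]=[7, 1, 4]
Event 2 stamp: [2, 1, 0]
Event 4 stamp: [0, 0, 1]
[2, 1, 0] <= [0, 0, 1]? False. Equal? False. Happens-before: False

Answer: no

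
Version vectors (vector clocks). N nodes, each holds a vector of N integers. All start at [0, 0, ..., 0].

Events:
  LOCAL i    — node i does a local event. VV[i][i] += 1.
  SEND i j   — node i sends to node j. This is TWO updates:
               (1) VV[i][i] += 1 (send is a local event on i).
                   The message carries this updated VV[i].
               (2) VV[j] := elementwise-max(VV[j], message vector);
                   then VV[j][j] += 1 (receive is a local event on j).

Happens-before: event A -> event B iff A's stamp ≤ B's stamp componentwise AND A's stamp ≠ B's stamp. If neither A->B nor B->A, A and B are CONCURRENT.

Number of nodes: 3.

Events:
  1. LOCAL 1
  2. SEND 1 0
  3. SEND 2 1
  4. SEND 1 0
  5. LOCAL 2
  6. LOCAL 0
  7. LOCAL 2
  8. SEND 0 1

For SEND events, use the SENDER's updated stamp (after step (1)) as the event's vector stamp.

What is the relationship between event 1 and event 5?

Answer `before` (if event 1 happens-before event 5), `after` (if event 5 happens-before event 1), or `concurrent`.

Answer: concurrent

Derivation:
Initial: VV[0]=[0, 0, 0]
Initial: VV[1]=[0, 0, 0]
Initial: VV[2]=[0, 0, 0]
Event 1: LOCAL 1: VV[1][1]++ -> VV[1]=[0, 1, 0]
Event 2: SEND 1->0: VV[1][1]++ -> VV[1]=[0, 2, 0], msg_vec=[0, 2, 0]; VV[0]=max(VV[0],msg_vec) then VV[0][0]++ -> VV[0]=[1, 2, 0]
Event 3: SEND 2->1: VV[2][2]++ -> VV[2]=[0, 0, 1], msg_vec=[0, 0, 1]; VV[1]=max(VV[1],msg_vec) then VV[1][1]++ -> VV[1]=[0, 3, 1]
Event 4: SEND 1->0: VV[1][1]++ -> VV[1]=[0, 4, 1], msg_vec=[0, 4, 1]; VV[0]=max(VV[0],msg_vec) then VV[0][0]++ -> VV[0]=[2, 4, 1]
Event 5: LOCAL 2: VV[2][2]++ -> VV[2]=[0, 0, 2]
Event 6: LOCAL 0: VV[0][0]++ -> VV[0]=[3, 4, 1]
Event 7: LOCAL 2: VV[2][2]++ -> VV[2]=[0, 0, 3]
Event 8: SEND 0->1: VV[0][0]++ -> VV[0]=[4, 4, 1], msg_vec=[4, 4, 1]; VV[1]=max(VV[1],msg_vec) then VV[1][1]++ -> VV[1]=[4, 5, 1]
Event 1 stamp: [0, 1, 0]
Event 5 stamp: [0, 0, 2]
[0, 1, 0] <= [0, 0, 2]? False
[0, 0, 2] <= [0, 1, 0]? False
Relation: concurrent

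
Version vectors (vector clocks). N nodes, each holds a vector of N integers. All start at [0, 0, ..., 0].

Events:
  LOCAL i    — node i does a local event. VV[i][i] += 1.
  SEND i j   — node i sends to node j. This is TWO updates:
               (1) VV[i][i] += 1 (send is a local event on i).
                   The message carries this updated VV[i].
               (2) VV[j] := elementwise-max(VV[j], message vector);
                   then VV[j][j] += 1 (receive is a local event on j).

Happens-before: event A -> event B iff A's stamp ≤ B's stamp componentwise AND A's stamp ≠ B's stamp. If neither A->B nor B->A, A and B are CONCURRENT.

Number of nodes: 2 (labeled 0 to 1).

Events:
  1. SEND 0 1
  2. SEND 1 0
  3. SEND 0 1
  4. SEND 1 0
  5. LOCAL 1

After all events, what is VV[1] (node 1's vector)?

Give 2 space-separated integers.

Initial: VV[0]=[0, 0]
Initial: VV[1]=[0, 0]
Event 1: SEND 0->1: VV[0][0]++ -> VV[0]=[1, 0], msg_vec=[1, 0]; VV[1]=max(VV[1],msg_vec) then VV[1][1]++ -> VV[1]=[1, 1]
Event 2: SEND 1->0: VV[1][1]++ -> VV[1]=[1, 2], msg_vec=[1, 2]; VV[0]=max(VV[0],msg_vec) then VV[0][0]++ -> VV[0]=[2, 2]
Event 3: SEND 0->1: VV[0][0]++ -> VV[0]=[3, 2], msg_vec=[3, 2]; VV[1]=max(VV[1],msg_vec) then VV[1][1]++ -> VV[1]=[3, 3]
Event 4: SEND 1->0: VV[1][1]++ -> VV[1]=[3, 4], msg_vec=[3, 4]; VV[0]=max(VV[0],msg_vec) then VV[0][0]++ -> VV[0]=[4, 4]
Event 5: LOCAL 1: VV[1][1]++ -> VV[1]=[3, 5]
Final vectors: VV[0]=[4, 4]; VV[1]=[3, 5]

Answer: 3 5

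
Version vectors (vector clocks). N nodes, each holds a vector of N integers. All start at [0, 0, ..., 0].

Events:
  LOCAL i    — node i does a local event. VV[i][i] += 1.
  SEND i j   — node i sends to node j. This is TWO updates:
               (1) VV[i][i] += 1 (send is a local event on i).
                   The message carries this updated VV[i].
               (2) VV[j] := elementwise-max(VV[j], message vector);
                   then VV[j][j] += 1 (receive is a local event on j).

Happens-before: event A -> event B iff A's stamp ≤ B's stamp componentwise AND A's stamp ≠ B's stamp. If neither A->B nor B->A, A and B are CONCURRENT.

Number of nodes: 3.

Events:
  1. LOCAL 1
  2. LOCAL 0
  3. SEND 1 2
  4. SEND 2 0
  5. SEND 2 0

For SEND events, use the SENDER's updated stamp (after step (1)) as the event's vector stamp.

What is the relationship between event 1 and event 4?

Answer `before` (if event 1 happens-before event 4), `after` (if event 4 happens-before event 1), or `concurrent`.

Initial: VV[0]=[0, 0, 0]
Initial: VV[1]=[0, 0, 0]
Initial: VV[2]=[0, 0, 0]
Event 1: LOCAL 1: VV[1][1]++ -> VV[1]=[0, 1, 0]
Event 2: LOCAL 0: VV[0][0]++ -> VV[0]=[1, 0, 0]
Event 3: SEND 1->2: VV[1][1]++ -> VV[1]=[0, 2, 0], msg_vec=[0, 2, 0]; VV[2]=max(VV[2],msg_vec) then VV[2][2]++ -> VV[2]=[0, 2, 1]
Event 4: SEND 2->0: VV[2][2]++ -> VV[2]=[0, 2, 2], msg_vec=[0, 2, 2]; VV[0]=max(VV[0],msg_vec) then VV[0][0]++ -> VV[0]=[2, 2, 2]
Event 5: SEND 2->0: VV[2][2]++ -> VV[2]=[0, 2, 3], msg_vec=[0, 2, 3]; VV[0]=max(VV[0],msg_vec) then VV[0][0]++ -> VV[0]=[3, 2, 3]
Event 1 stamp: [0, 1, 0]
Event 4 stamp: [0, 2, 2]
[0, 1, 0] <= [0, 2, 2]? True
[0, 2, 2] <= [0, 1, 0]? False
Relation: before

Answer: before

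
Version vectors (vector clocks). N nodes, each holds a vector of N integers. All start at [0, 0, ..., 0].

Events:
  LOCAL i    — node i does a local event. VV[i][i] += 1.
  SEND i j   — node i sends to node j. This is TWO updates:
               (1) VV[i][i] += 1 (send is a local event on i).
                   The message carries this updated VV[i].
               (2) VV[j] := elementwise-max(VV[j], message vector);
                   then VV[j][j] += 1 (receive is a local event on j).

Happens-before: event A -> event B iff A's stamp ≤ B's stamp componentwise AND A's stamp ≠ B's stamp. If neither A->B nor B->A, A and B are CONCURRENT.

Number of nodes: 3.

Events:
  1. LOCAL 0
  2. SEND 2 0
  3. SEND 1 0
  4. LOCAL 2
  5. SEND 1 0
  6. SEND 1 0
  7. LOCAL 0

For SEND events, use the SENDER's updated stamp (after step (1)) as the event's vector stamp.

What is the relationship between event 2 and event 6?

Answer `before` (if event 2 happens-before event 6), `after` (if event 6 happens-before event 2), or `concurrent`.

Initial: VV[0]=[0, 0, 0]
Initial: VV[1]=[0, 0, 0]
Initial: VV[2]=[0, 0, 0]
Event 1: LOCAL 0: VV[0][0]++ -> VV[0]=[1, 0, 0]
Event 2: SEND 2->0: VV[2][2]++ -> VV[2]=[0, 0, 1], msg_vec=[0, 0, 1]; VV[0]=max(VV[0],msg_vec) then VV[0][0]++ -> VV[0]=[2, 0, 1]
Event 3: SEND 1->0: VV[1][1]++ -> VV[1]=[0, 1, 0], msg_vec=[0, 1, 0]; VV[0]=max(VV[0],msg_vec) then VV[0][0]++ -> VV[0]=[3, 1, 1]
Event 4: LOCAL 2: VV[2][2]++ -> VV[2]=[0, 0, 2]
Event 5: SEND 1->0: VV[1][1]++ -> VV[1]=[0, 2, 0], msg_vec=[0, 2, 0]; VV[0]=max(VV[0],msg_vec) then VV[0][0]++ -> VV[0]=[4, 2, 1]
Event 6: SEND 1->0: VV[1][1]++ -> VV[1]=[0, 3, 0], msg_vec=[0, 3, 0]; VV[0]=max(VV[0],msg_vec) then VV[0][0]++ -> VV[0]=[5, 3, 1]
Event 7: LOCAL 0: VV[0][0]++ -> VV[0]=[6, 3, 1]
Event 2 stamp: [0, 0, 1]
Event 6 stamp: [0, 3, 0]
[0, 0, 1] <= [0, 3, 0]? False
[0, 3, 0] <= [0, 0, 1]? False
Relation: concurrent

Answer: concurrent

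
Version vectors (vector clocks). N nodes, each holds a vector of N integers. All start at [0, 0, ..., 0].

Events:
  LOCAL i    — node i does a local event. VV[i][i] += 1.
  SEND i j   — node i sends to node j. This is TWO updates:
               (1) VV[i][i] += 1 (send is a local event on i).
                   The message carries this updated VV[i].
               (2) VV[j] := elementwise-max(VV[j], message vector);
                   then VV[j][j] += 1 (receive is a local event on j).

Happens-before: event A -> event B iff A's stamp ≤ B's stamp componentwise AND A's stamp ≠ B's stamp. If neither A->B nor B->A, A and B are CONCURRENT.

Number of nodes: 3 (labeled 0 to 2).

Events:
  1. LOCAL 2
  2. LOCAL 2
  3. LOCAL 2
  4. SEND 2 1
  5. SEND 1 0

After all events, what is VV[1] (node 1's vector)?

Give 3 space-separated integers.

Initial: VV[0]=[0, 0, 0]
Initial: VV[1]=[0, 0, 0]
Initial: VV[2]=[0, 0, 0]
Event 1: LOCAL 2: VV[2][2]++ -> VV[2]=[0, 0, 1]
Event 2: LOCAL 2: VV[2][2]++ -> VV[2]=[0, 0, 2]
Event 3: LOCAL 2: VV[2][2]++ -> VV[2]=[0, 0, 3]
Event 4: SEND 2->1: VV[2][2]++ -> VV[2]=[0, 0, 4], msg_vec=[0, 0, 4]; VV[1]=max(VV[1],msg_vec) then VV[1][1]++ -> VV[1]=[0, 1, 4]
Event 5: SEND 1->0: VV[1][1]++ -> VV[1]=[0, 2, 4], msg_vec=[0, 2, 4]; VV[0]=max(VV[0],msg_vec) then VV[0][0]++ -> VV[0]=[1, 2, 4]
Final vectors: VV[0]=[1, 2, 4]; VV[1]=[0, 2, 4]; VV[2]=[0, 0, 4]

Answer: 0 2 4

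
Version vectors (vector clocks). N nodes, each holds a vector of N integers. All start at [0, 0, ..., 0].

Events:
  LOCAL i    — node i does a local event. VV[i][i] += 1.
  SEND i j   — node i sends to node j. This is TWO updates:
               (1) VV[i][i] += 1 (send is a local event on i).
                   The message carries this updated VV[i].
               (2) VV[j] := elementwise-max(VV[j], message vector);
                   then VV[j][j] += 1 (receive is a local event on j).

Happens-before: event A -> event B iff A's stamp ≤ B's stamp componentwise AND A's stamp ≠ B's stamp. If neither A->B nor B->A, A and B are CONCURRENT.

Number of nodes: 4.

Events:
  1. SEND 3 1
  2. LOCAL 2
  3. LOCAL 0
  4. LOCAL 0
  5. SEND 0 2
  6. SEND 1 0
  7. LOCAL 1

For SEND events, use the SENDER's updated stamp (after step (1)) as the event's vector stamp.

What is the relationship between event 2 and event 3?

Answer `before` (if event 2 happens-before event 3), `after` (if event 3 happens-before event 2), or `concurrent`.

Answer: concurrent

Derivation:
Initial: VV[0]=[0, 0, 0, 0]
Initial: VV[1]=[0, 0, 0, 0]
Initial: VV[2]=[0, 0, 0, 0]
Initial: VV[3]=[0, 0, 0, 0]
Event 1: SEND 3->1: VV[3][3]++ -> VV[3]=[0, 0, 0, 1], msg_vec=[0, 0, 0, 1]; VV[1]=max(VV[1],msg_vec) then VV[1][1]++ -> VV[1]=[0, 1, 0, 1]
Event 2: LOCAL 2: VV[2][2]++ -> VV[2]=[0, 0, 1, 0]
Event 3: LOCAL 0: VV[0][0]++ -> VV[0]=[1, 0, 0, 0]
Event 4: LOCAL 0: VV[0][0]++ -> VV[0]=[2, 0, 0, 0]
Event 5: SEND 0->2: VV[0][0]++ -> VV[0]=[3, 0, 0, 0], msg_vec=[3, 0, 0, 0]; VV[2]=max(VV[2],msg_vec) then VV[2][2]++ -> VV[2]=[3, 0, 2, 0]
Event 6: SEND 1->0: VV[1][1]++ -> VV[1]=[0, 2, 0, 1], msg_vec=[0, 2, 0, 1]; VV[0]=max(VV[0],msg_vec) then VV[0][0]++ -> VV[0]=[4, 2, 0, 1]
Event 7: LOCAL 1: VV[1][1]++ -> VV[1]=[0, 3, 0, 1]
Event 2 stamp: [0, 0, 1, 0]
Event 3 stamp: [1, 0, 0, 0]
[0, 0, 1, 0] <= [1, 0, 0, 0]? False
[1, 0, 0, 0] <= [0, 0, 1, 0]? False
Relation: concurrent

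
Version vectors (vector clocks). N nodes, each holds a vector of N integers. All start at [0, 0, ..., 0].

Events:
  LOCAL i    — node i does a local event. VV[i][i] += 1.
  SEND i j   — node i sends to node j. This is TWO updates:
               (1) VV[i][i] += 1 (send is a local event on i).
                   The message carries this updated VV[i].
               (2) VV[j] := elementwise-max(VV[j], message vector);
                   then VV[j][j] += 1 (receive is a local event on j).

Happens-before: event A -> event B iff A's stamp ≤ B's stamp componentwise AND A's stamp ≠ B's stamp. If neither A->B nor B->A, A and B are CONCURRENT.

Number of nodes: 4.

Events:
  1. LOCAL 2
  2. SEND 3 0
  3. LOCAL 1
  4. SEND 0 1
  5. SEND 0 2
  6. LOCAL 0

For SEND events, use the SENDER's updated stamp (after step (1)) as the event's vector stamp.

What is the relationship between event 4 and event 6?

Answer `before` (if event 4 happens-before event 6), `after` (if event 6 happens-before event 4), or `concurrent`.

Answer: before

Derivation:
Initial: VV[0]=[0, 0, 0, 0]
Initial: VV[1]=[0, 0, 0, 0]
Initial: VV[2]=[0, 0, 0, 0]
Initial: VV[3]=[0, 0, 0, 0]
Event 1: LOCAL 2: VV[2][2]++ -> VV[2]=[0, 0, 1, 0]
Event 2: SEND 3->0: VV[3][3]++ -> VV[3]=[0, 0, 0, 1], msg_vec=[0, 0, 0, 1]; VV[0]=max(VV[0],msg_vec) then VV[0][0]++ -> VV[0]=[1, 0, 0, 1]
Event 3: LOCAL 1: VV[1][1]++ -> VV[1]=[0, 1, 0, 0]
Event 4: SEND 0->1: VV[0][0]++ -> VV[0]=[2, 0, 0, 1], msg_vec=[2, 0, 0, 1]; VV[1]=max(VV[1],msg_vec) then VV[1][1]++ -> VV[1]=[2, 2, 0, 1]
Event 5: SEND 0->2: VV[0][0]++ -> VV[0]=[3, 0, 0, 1], msg_vec=[3, 0, 0, 1]; VV[2]=max(VV[2],msg_vec) then VV[2][2]++ -> VV[2]=[3, 0, 2, 1]
Event 6: LOCAL 0: VV[0][0]++ -> VV[0]=[4, 0, 0, 1]
Event 4 stamp: [2, 0, 0, 1]
Event 6 stamp: [4, 0, 0, 1]
[2, 0, 0, 1] <= [4, 0, 0, 1]? True
[4, 0, 0, 1] <= [2, 0, 0, 1]? False
Relation: before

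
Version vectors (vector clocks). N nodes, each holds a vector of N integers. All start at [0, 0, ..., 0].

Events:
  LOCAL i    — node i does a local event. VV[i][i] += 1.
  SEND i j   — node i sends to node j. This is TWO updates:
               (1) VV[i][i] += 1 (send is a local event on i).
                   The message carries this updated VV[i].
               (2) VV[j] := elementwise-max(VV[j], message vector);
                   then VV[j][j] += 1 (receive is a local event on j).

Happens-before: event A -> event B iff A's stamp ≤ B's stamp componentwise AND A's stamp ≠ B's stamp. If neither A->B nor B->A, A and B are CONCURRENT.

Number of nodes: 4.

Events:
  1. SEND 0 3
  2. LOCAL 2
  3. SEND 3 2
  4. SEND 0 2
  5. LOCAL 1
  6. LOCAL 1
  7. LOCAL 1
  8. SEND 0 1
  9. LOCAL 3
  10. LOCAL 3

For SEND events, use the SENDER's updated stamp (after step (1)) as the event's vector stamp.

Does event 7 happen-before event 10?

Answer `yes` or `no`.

Initial: VV[0]=[0, 0, 0, 0]
Initial: VV[1]=[0, 0, 0, 0]
Initial: VV[2]=[0, 0, 0, 0]
Initial: VV[3]=[0, 0, 0, 0]
Event 1: SEND 0->3: VV[0][0]++ -> VV[0]=[1, 0, 0, 0], msg_vec=[1, 0, 0, 0]; VV[3]=max(VV[3],msg_vec) then VV[3][3]++ -> VV[3]=[1, 0, 0, 1]
Event 2: LOCAL 2: VV[2][2]++ -> VV[2]=[0, 0, 1, 0]
Event 3: SEND 3->2: VV[3][3]++ -> VV[3]=[1, 0, 0, 2], msg_vec=[1, 0, 0, 2]; VV[2]=max(VV[2],msg_vec) then VV[2][2]++ -> VV[2]=[1, 0, 2, 2]
Event 4: SEND 0->2: VV[0][0]++ -> VV[0]=[2, 0, 0, 0], msg_vec=[2, 0, 0, 0]; VV[2]=max(VV[2],msg_vec) then VV[2][2]++ -> VV[2]=[2, 0, 3, 2]
Event 5: LOCAL 1: VV[1][1]++ -> VV[1]=[0, 1, 0, 0]
Event 6: LOCAL 1: VV[1][1]++ -> VV[1]=[0, 2, 0, 0]
Event 7: LOCAL 1: VV[1][1]++ -> VV[1]=[0, 3, 0, 0]
Event 8: SEND 0->1: VV[0][0]++ -> VV[0]=[3, 0, 0, 0], msg_vec=[3, 0, 0, 0]; VV[1]=max(VV[1],msg_vec) then VV[1][1]++ -> VV[1]=[3, 4, 0, 0]
Event 9: LOCAL 3: VV[3][3]++ -> VV[3]=[1, 0, 0, 3]
Event 10: LOCAL 3: VV[3][3]++ -> VV[3]=[1, 0, 0, 4]
Event 7 stamp: [0, 3, 0, 0]
Event 10 stamp: [1, 0, 0, 4]
[0, 3, 0, 0] <= [1, 0, 0, 4]? False. Equal? False. Happens-before: False

Answer: no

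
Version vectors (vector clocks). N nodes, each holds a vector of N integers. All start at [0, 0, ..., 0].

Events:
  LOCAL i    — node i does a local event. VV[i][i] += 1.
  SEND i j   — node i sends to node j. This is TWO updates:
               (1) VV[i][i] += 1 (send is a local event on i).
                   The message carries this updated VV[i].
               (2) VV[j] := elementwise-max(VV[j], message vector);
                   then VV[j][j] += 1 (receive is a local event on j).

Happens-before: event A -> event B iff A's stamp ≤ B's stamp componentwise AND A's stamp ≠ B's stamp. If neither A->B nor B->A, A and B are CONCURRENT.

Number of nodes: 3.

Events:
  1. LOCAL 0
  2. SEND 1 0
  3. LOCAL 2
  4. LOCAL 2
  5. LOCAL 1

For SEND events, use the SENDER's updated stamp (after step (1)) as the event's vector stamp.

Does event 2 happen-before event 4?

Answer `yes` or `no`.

Initial: VV[0]=[0, 0, 0]
Initial: VV[1]=[0, 0, 0]
Initial: VV[2]=[0, 0, 0]
Event 1: LOCAL 0: VV[0][0]++ -> VV[0]=[1, 0, 0]
Event 2: SEND 1->0: VV[1][1]++ -> VV[1]=[0, 1, 0], msg_vec=[0, 1, 0]; VV[0]=max(VV[0],msg_vec) then VV[0][0]++ -> VV[0]=[2, 1, 0]
Event 3: LOCAL 2: VV[2][2]++ -> VV[2]=[0, 0, 1]
Event 4: LOCAL 2: VV[2][2]++ -> VV[2]=[0, 0, 2]
Event 5: LOCAL 1: VV[1][1]++ -> VV[1]=[0, 2, 0]
Event 2 stamp: [0, 1, 0]
Event 4 stamp: [0, 0, 2]
[0, 1, 0] <= [0, 0, 2]? False. Equal? False. Happens-before: False

Answer: no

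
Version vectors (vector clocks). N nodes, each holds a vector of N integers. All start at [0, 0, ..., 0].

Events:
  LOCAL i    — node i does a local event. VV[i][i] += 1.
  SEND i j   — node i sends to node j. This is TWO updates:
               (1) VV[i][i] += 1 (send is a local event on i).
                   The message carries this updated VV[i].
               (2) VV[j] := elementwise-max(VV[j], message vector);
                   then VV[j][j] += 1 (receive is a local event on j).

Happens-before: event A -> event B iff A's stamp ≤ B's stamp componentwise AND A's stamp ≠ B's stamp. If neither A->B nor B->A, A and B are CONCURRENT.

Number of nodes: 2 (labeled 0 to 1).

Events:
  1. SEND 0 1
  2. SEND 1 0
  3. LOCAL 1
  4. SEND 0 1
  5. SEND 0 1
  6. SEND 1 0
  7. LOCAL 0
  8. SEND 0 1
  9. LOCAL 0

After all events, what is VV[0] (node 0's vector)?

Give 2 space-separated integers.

Answer: 8 6

Derivation:
Initial: VV[0]=[0, 0]
Initial: VV[1]=[0, 0]
Event 1: SEND 0->1: VV[0][0]++ -> VV[0]=[1, 0], msg_vec=[1, 0]; VV[1]=max(VV[1],msg_vec) then VV[1][1]++ -> VV[1]=[1, 1]
Event 2: SEND 1->0: VV[1][1]++ -> VV[1]=[1, 2], msg_vec=[1, 2]; VV[0]=max(VV[0],msg_vec) then VV[0][0]++ -> VV[0]=[2, 2]
Event 3: LOCAL 1: VV[1][1]++ -> VV[1]=[1, 3]
Event 4: SEND 0->1: VV[0][0]++ -> VV[0]=[3, 2], msg_vec=[3, 2]; VV[1]=max(VV[1],msg_vec) then VV[1][1]++ -> VV[1]=[3, 4]
Event 5: SEND 0->1: VV[0][0]++ -> VV[0]=[4, 2], msg_vec=[4, 2]; VV[1]=max(VV[1],msg_vec) then VV[1][1]++ -> VV[1]=[4, 5]
Event 6: SEND 1->0: VV[1][1]++ -> VV[1]=[4, 6], msg_vec=[4, 6]; VV[0]=max(VV[0],msg_vec) then VV[0][0]++ -> VV[0]=[5, 6]
Event 7: LOCAL 0: VV[0][0]++ -> VV[0]=[6, 6]
Event 8: SEND 0->1: VV[0][0]++ -> VV[0]=[7, 6], msg_vec=[7, 6]; VV[1]=max(VV[1],msg_vec) then VV[1][1]++ -> VV[1]=[7, 7]
Event 9: LOCAL 0: VV[0][0]++ -> VV[0]=[8, 6]
Final vectors: VV[0]=[8, 6]; VV[1]=[7, 7]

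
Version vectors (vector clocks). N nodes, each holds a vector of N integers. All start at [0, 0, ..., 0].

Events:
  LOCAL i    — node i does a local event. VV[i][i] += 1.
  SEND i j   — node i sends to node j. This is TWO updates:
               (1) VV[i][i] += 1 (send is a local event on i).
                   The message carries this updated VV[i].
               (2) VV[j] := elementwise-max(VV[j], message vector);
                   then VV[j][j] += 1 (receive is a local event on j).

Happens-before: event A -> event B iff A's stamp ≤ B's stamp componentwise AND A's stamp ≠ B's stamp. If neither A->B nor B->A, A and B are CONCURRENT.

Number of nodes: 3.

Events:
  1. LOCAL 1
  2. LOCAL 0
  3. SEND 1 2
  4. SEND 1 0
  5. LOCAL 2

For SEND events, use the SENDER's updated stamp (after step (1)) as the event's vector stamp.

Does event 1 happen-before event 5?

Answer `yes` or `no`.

Initial: VV[0]=[0, 0, 0]
Initial: VV[1]=[0, 0, 0]
Initial: VV[2]=[0, 0, 0]
Event 1: LOCAL 1: VV[1][1]++ -> VV[1]=[0, 1, 0]
Event 2: LOCAL 0: VV[0][0]++ -> VV[0]=[1, 0, 0]
Event 3: SEND 1->2: VV[1][1]++ -> VV[1]=[0, 2, 0], msg_vec=[0, 2, 0]; VV[2]=max(VV[2],msg_vec) then VV[2][2]++ -> VV[2]=[0, 2, 1]
Event 4: SEND 1->0: VV[1][1]++ -> VV[1]=[0, 3, 0], msg_vec=[0, 3, 0]; VV[0]=max(VV[0],msg_vec) then VV[0][0]++ -> VV[0]=[2, 3, 0]
Event 5: LOCAL 2: VV[2][2]++ -> VV[2]=[0, 2, 2]
Event 1 stamp: [0, 1, 0]
Event 5 stamp: [0, 2, 2]
[0, 1, 0] <= [0, 2, 2]? True. Equal? False. Happens-before: True

Answer: yes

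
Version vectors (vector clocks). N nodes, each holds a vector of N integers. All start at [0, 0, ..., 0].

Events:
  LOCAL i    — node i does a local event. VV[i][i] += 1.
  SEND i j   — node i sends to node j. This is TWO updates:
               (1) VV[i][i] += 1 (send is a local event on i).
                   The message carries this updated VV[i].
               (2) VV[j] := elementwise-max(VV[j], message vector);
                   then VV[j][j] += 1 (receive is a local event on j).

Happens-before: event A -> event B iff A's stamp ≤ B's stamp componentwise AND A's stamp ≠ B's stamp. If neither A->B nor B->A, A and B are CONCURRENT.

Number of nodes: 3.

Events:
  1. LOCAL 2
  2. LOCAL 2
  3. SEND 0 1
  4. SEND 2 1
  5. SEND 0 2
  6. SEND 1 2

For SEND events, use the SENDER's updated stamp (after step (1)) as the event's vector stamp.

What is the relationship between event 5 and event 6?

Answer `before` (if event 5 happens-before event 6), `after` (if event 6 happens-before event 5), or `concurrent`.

Answer: concurrent

Derivation:
Initial: VV[0]=[0, 0, 0]
Initial: VV[1]=[0, 0, 0]
Initial: VV[2]=[0, 0, 0]
Event 1: LOCAL 2: VV[2][2]++ -> VV[2]=[0, 0, 1]
Event 2: LOCAL 2: VV[2][2]++ -> VV[2]=[0, 0, 2]
Event 3: SEND 0->1: VV[0][0]++ -> VV[0]=[1, 0, 0], msg_vec=[1, 0, 0]; VV[1]=max(VV[1],msg_vec) then VV[1][1]++ -> VV[1]=[1, 1, 0]
Event 4: SEND 2->1: VV[2][2]++ -> VV[2]=[0, 0, 3], msg_vec=[0, 0, 3]; VV[1]=max(VV[1],msg_vec) then VV[1][1]++ -> VV[1]=[1, 2, 3]
Event 5: SEND 0->2: VV[0][0]++ -> VV[0]=[2, 0, 0], msg_vec=[2, 0, 0]; VV[2]=max(VV[2],msg_vec) then VV[2][2]++ -> VV[2]=[2, 0, 4]
Event 6: SEND 1->2: VV[1][1]++ -> VV[1]=[1, 3, 3], msg_vec=[1, 3, 3]; VV[2]=max(VV[2],msg_vec) then VV[2][2]++ -> VV[2]=[2, 3, 5]
Event 5 stamp: [2, 0, 0]
Event 6 stamp: [1, 3, 3]
[2, 0, 0] <= [1, 3, 3]? False
[1, 3, 3] <= [2, 0, 0]? False
Relation: concurrent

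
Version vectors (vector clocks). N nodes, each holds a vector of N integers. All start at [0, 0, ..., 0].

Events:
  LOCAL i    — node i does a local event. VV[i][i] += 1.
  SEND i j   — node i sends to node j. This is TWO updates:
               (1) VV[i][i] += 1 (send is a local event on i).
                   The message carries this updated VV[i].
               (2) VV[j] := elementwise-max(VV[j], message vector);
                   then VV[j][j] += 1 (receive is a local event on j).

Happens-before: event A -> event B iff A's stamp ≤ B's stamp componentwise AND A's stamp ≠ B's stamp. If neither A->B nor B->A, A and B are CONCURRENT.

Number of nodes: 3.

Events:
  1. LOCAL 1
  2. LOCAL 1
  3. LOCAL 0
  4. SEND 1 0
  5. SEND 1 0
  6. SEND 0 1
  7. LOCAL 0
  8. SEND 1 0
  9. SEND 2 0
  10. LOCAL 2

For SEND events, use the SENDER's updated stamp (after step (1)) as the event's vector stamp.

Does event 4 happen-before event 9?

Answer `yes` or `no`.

Answer: no

Derivation:
Initial: VV[0]=[0, 0, 0]
Initial: VV[1]=[0, 0, 0]
Initial: VV[2]=[0, 0, 0]
Event 1: LOCAL 1: VV[1][1]++ -> VV[1]=[0, 1, 0]
Event 2: LOCAL 1: VV[1][1]++ -> VV[1]=[0, 2, 0]
Event 3: LOCAL 0: VV[0][0]++ -> VV[0]=[1, 0, 0]
Event 4: SEND 1->0: VV[1][1]++ -> VV[1]=[0, 3, 0], msg_vec=[0, 3, 0]; VV[0]=max(VV[0],msg_vec) then VV[0][0]++ -> VV[0]=[2, 3, 0]
Event 5: SEND 1->0: VV[1][1]++ -> VV[1]=[0, 4, 0], msg_vec=[0, 4, 0]; VV[0]=max(VV[0],msg_vec) then VV[0][0]++ -> VV[0]=[3, 4, 0]
Event 6: SEND 0->1: VV[0][0]++ -> VV[0]=[4, 4, 0], msg_vec=[4, 4, 0]; VV[1]=max(VV[1],msg_vec) then VV[1][1]++ -> VV[1]=[4, 5, 0]
Event 7: LOCAL 0: VV[0][0]++ -> VV[0]=[5, 4, 0]
Event 8: SEND 1->0: VV[1][1]++ -> VV[1]=[4, 6, 0], msg_vec=[4, 6, 0]; VV[0]=max(VV[0],msg_vec) then VV[0][0]++ -> VV[0]=[6, 6, 0]
Event 9: SEND 2->0: VV[2][2]++ -> VV[2]=[0, 0, 1], msg_vec=[0, 0, 1]; VV[0]=max(VV[0],msg_vec) then VV[0][0]++ -> VV[0]=[7, 6, 1]
Event 10: LOCAL 2: VV[2][2]++ -> VV[2]=[0, 0, 2]
Event 4 stamp: [0, 3, 0]
Event 9 stamp: [0, 0, 1]
[0, 3, 0] <= [0, 0, 1]? False. Equal? False. Happens-before: False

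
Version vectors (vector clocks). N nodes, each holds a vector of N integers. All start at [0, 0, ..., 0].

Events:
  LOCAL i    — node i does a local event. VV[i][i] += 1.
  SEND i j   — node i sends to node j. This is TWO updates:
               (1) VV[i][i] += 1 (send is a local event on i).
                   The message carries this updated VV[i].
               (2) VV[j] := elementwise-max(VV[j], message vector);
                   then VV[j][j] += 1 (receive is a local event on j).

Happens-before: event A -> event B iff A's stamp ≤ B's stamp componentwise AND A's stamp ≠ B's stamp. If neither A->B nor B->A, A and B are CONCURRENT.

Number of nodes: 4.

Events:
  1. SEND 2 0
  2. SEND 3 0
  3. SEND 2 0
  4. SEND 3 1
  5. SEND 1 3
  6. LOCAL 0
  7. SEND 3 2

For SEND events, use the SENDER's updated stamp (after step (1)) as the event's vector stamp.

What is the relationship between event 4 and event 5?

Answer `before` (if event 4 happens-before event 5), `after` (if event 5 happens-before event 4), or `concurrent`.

Initial: VV[0]=[0, 0, 0, 0]
Initial: VV[1]=[0, 0, 0, 0]
Initial: VV[2]=[0, 0, 0, 0]
Initial: VV[3]=[0, 0, 0, 0]
Event 1: SEND 2->0: VV[2][2]++ -> VV[2]=[0, 0, 1, 0], msg_vec=[0, 0, 1, 0]; VV[0]=max(VV[0],msg_vec) then VV[0][0]++ -> VV[0]=[1, 0, 1, 0]
Event 2: SEND 3->0: VV[3][3]++ -> VV[3]=[0, 0, 0, 1], msg_vec=[0, 0, 0, 1]; VV[0]=max(VV[0],msg_vec) then VV[0][0]++ -> VV[0]=[2, 0, 1, 1]
Event 3: SEND 2->0: VV[2][2]++ -> VV[2]=[0, 0, 2, 0], msg_vec=[0, 0, 2, 0]; VV[0]=max(VV[0],msg_vec) then VV[0][0]++ -> VV[0]=[3, 0, 2, 1]
Event 4: SEND 3->1: VV[3][3]++ -> VV[3]=[0, 0, 0, 2], msg_vec=[0, 0, 0, 2]; VV[1]=max(VV[1],msg_vec) then VV[1][1]++ -> VV[1]=[0, 1, 0, 2]
Event 5: SEND 1->3: VV[1][1]++ -> VV[1]=[0, 2, 0, 2], msg_vec=[0, 2, 0, 2]; VV[3]=max(VV[3],msg_vec) then VV[3][3]++ -> VV[3]=[0, 2, 0, 3]
Event 6: LOCAL 0: VV[0][0]++ -> VV[0]=[4, 0, 2, 1]
Event 7: SEND 3->2: VV[3][3]++ -> VV[3]=[0, 2, 0, 4], msg_vec=[0, 2, 0, 4]; VV[2]=max(VV[2],msg_vec) then VV[2][2]++ -> VV[2]=[0, 2, 3, 4]
Event 4 stamp: [0, 0, 0, 2]
Event 5 stamp: [0, 2, 0, 2]
[0, 0, 0, 2] <= [0, 2, 0, 2]? True
[0, 2, 0, 2] <= [0, 0, 0, 2]? False
Relation: before

Answer: before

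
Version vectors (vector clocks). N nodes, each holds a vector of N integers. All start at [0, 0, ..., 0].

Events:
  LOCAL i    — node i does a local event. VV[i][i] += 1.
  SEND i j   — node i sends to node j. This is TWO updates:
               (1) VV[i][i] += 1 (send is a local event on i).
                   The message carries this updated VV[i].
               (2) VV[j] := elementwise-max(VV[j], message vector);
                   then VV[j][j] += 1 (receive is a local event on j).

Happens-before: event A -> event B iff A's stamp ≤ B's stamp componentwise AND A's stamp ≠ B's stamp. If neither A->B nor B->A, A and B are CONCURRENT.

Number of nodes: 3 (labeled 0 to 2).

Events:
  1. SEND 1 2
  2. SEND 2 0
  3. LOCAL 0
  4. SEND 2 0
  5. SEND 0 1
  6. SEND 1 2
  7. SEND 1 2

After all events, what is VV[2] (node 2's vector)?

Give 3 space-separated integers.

Answer: 4 4 5

Derivation:
Initial: VV[0]=[0, 0, 0]
Initial: VV[1]=[0, 0, 0]
Initial: VV[2]=[0, 0, 0]
Event 1: SEND 1->2: VV[1][1]++ -> VV[1]=[0, 1, 0], msg_vec=[0, 1, 0]; VV[2]=max(VV[2],msg_vec) then VV[2][2]++ -> VV[2]=[0, 1, 1]
Event 2: SEND 2->0: VV[2][2]++ -> VV[2]=[0, 1, 2], msg_vec=[0, 1, 2]; VV[0]=max(VV[0],msg_vec) then VV[0][0]++ -> VV[0]=[1, 1, 2]
Event 3: LOCAL 0: VV[0][0]++ -> VV[0]=[2, 1, 2]
Event 4: SEND 2->0: VV[2][2]++ -> VV[2]=[0, 1, 3], msg_vec=[0, 1, 3]; VV[0]=max(VV[0],msg_vec) then VV[0][0]++ -> VV[0]=[3, 1, 3]
Event 5: SEND 0->1: VV[0][0]++ -> VV[0]=[4, 1, 3], msg_vec=[4, 1, 3]; VV[1]=max(VV[1],msg_vec) then VV[1][1]++ -> VV[1]=[4, 2, 3]
Event 6: SEND 1->2: VV[1][1]++ -> VV[1]=[4, 3, 3], msg_vec=[4, 3, 3]; VV[2]=max(VV[2],msg_vec) then VV[2][2]++ -> VV[2]=[4, 3, 4]
Event 7: SEND 1->2: VV[1][1]++ -> VV[1]=[4, 4, 3], msg_vec=[4, 4, 3]; VV[2]=max(VV[2],msg_vec) then VV[2][2]++ -> VV[2]=[4, 4, 5]
Final vectors: VV[0]=[4, 1, 3]; VV[1]=[4, 4, 3]; VV[2]=[4, 4, 5]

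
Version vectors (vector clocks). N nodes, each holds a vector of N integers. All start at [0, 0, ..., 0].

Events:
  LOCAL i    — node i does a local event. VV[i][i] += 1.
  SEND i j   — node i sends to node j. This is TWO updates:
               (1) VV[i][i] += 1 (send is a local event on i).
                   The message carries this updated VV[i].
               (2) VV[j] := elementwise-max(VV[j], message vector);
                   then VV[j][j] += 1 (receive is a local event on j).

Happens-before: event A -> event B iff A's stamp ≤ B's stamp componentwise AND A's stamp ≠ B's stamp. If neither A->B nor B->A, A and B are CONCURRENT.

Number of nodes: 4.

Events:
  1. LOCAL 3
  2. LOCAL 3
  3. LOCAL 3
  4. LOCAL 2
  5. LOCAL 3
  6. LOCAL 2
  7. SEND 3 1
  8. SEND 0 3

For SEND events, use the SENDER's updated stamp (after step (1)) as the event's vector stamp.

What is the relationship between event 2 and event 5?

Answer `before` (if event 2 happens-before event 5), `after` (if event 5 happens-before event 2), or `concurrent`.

Initial: VV[0]=[0, 0, 0, 0]
Initial: VV[1]=[0, 0, 0, 0]
Initial: VV[2]=[0, 0, 0, 0]
Initial: VV[3]=[0, 0, 0, 0]
Event 1: LOCAL 3: VV[3][3]++ -> VV[3]=[0, 0, 0, 1]
Event 2: LOCAL 3: VV[3][3]++ -> VV[3]=[0, 0, 0, 2]
Event 3: LOCAL 3: VV[3][3]++ -> VV[3]=[0, 0, 0, 3]
Event 4: LOCAL 2: VV[2][2]++ -> VV[2]=[0, 0, 1, 0]
Event 5: LOCAL 3: VV[3][3]++ -> VV[3]=[0, 0, 0, 4]
Event 6: LOCAL 2: VV[2][2]++ -> VV[2]=[0, 0, 2, 0]
Event 7: SEND 3->1: VV[3][3]++ -> VV[3]=[0, 0, 0, 5], msg_vec=[0, 0, 0, 5]; VV[1]=max(VV[1],msg_vec) then VV[1][1]++ -> VV[1]=[0, 1, 0, 5]
Event 8: SEND 0->3: VV[0][0]++ -> VV[0]=[1, 0, 0, 0], msg_vec=[1, 0, 0, 0]; VV[3]=max(VV[3],msg_vec) then VV[3][3]++ -> VV[3]=[1, 0, 0, 6]
Event 2 stamp: [0, 0, 0, 2]
Event 5 stamp: [0, 0, 0, 4]
[0, 0, 0, 2] <= [0, 0, 0, 4]? True
[0, 0, 0, 4] <= [0, 0, 0, 2]? False
Relation: before

Answer: before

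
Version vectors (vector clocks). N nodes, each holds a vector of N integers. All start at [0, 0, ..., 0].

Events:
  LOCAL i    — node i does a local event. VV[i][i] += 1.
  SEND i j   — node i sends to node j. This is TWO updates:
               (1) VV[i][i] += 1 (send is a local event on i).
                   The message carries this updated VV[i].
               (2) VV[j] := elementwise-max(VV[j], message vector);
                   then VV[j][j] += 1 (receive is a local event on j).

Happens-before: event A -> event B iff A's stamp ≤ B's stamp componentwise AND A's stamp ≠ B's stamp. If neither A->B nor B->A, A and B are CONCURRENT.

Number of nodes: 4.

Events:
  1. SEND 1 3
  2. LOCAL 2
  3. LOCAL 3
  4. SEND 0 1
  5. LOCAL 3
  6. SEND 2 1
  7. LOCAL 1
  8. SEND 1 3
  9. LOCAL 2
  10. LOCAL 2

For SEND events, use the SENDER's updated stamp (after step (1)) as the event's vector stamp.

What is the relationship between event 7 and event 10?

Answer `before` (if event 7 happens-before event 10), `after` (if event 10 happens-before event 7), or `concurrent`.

Answer: concurrent

Derivation:
Initial: VV[0]=[0, 0, 0, 0]
Initial: VV[1]=[0, 0, 0, 0]
Initial: VV[2]=[0, 0, 0, 0]
Initial: VV[3]=[0, 0, 0, 0]
Event 1: SEND 1->3: VV[1][1]++ -> VV[1]=[0, 1, 0, 0], msg_vec=[0, 1, 0, 0]; VV[3]=max(VV[3],msg_vec) then VV[3][3]++ -> VV[3]=[0, 1, 0, 1]
Event 2: LOCAL 2: VV[2][2]++ -> VV[2]=[0, 0, 1, 0]
Event 3: LOCAL 3: VV[3][3]++ -> VV[3]=[0, 1, 0, 2]
Event 4: SEND 0->1: VV[0][0]++ -> VV[0]=[1, 0, 0, 0], msg_vec=[1, 0, 0, 0]; VV[1]=max(VV[1],msg_vec) then VV[1][1]++ -> VV[1]=[1, 2, 0, 0]
Event 5: LOCAL 3: VV[3][3]++ -> VV[3]=[0, 1, 0, 3]
Event 6: SEND 2->1: VV[2][2]++ -> VV[2]=[0, 0, 2, 0], msg_vec=[0, 0, 2, 0]; VV[1]=max(VV[1],msg_vec) then VV[1][1]++ -> VV[1]=[1, 3, 2, 0]
Event 7: LOCAL 1: VV[1][1]++ -> VV[1]=[1, 4, 2, 0]
Event 8: SEND 1->3: VV[1][1]++ -> VV[1]=[1, 5, 2, 0], msg_vec=[1, 5, 2, 0]; VV[3]=max(VV[3],msg_vec) then VV[3][3]++ -> VV[3]=[1, 5, 2, 4]
Event 9: LOCAL 2: VV[2][2]++ -> VV[2]=[0, 0, 3, 0]
Event 10: LOCAL 2: VV[2][2]++ -> VV[2]=[0, 0, 4, 0]
Event 7 stamp: [1, 4, 2, 0]
Event 10 stamp: [0, 0, 4, 0]
[1, 4, 2, 0] <= [0, 0, 4, 0]? False
[0, 0, 4, 0] <= [1, 4, 2, 0]? False
Relation: concurrent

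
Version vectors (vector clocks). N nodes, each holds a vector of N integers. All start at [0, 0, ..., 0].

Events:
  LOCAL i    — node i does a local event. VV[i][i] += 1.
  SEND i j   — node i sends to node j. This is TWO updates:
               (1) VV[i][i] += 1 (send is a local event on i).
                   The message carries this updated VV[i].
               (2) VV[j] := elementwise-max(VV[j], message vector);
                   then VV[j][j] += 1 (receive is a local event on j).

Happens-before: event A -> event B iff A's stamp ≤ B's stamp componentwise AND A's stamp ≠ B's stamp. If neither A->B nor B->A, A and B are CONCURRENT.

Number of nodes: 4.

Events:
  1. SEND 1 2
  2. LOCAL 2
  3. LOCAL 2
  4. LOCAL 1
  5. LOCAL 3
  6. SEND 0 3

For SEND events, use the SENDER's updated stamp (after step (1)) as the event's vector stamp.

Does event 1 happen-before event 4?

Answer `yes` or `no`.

Answer: yes

Derivation:
Initial: VV[0]=[0, 0, 0, 0]
Initial: VV[1]=[0, 0, 0, 0]
Initial: VV[2]=[0, 0, 0, 0]
Initial: VV[3]=[0, 0, 0, 0]
Event 1: SEND 1->2: VV[1][1]++ -> VV[1]=[0, 1, 0, 0], msg_vec=[0, 1, 0, 0]; VV[2]=max(VV[2],msg_vec) then VV[2][2]++ -> VV[2]=[0, 1, 1, 0]
Event 2: LOCAL 2: VV[2][2]++ -> VV[2]=[0, 1, 2, 0]
Event 3: LOCAL 2: VV[2][2]++ -> VV[2]=[0, 1, 3, 0]
Event 4: LOCAL 1: VV[1][1]++ -> VV[1]=[0, 2, 0, 0]
Event 5: LOCAL 3: VV[3][3]++ -> VV[3]=[0, 0, 0, 1]
Event 6: SEND 0->3: VV[0][0]++ -> VV[0]=[1, 0, 0, 0], msg_vec=[1, 0, 0, 0]; VV[3]=max(VV[3],msg_vec) then VV[3][3]++ -> VV[3]=[1, 0, 0, 2]
Event 1 stamp: [0, 1, 0, 0]
Event 4 stamp: [0, 2, 0, 0]
[0, 1, 0, 0] <= [0, 2, 0, 0]? True. Equal? False. Happens-before: True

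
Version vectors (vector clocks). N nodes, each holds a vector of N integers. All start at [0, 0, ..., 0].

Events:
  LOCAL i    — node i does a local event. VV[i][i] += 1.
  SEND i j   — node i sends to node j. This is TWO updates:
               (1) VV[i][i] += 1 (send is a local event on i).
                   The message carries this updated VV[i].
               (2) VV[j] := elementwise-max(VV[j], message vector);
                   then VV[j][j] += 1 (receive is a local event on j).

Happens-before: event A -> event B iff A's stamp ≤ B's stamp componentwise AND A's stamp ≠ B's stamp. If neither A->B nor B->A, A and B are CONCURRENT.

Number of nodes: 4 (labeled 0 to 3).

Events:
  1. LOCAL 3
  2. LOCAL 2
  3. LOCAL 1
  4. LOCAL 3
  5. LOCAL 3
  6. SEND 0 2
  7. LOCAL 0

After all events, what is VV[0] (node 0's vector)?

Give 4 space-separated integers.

Answer: 2 0 0 0

Derivation:
Initial: VV[0]=[0, 0, 0, 0]
Initial: VV[1]=[0, 0, 0, 0]
Initial: VV[2]=[0, 0, 0, 0]
Initial: VV[3]=[0, 0, 0, 0]
Event 1: LOCAL 3: VV[3][3]++ -> VV[3]=[0, 0, 0, 1]
Event 2: LOCAL 2: VV[2][2]++ -> VV[2]=[0, 0, 1, 0]
Event 3: LOCAL 1: VV[1][1]++ -> VV[1]=[0, 1, 0, 0]
Event 4: LOCAL 3: VV[3][3]++ -> VV[3]=[0, 0, 0, 2]
Event 5: LOCAL 3: VV[3][3]++ -> VV[3]=[0, 0, 0, 3]
Event 6: SEND 0->2: VV[0][0]++ -> VV[0]=[1, 0, 0, 0], msg_vec=[1, 0, 0, 0]; VV[2]=max(VV[2],msg_vec) then VV[2][2]++ -> VV[2]=[1, 0, 2, 0]
Event 7: LOCAL 0: VV[0][0]++ -> VV[0]=[2, 0, 0, 0]
Final vectors: VV[0]=[2, 0, 0, 0]; VV[1]=[0, 1, 0, 0]; VV[2]=[1, 0, 2, 0]; VV[3]=[0, 0, 0, 3]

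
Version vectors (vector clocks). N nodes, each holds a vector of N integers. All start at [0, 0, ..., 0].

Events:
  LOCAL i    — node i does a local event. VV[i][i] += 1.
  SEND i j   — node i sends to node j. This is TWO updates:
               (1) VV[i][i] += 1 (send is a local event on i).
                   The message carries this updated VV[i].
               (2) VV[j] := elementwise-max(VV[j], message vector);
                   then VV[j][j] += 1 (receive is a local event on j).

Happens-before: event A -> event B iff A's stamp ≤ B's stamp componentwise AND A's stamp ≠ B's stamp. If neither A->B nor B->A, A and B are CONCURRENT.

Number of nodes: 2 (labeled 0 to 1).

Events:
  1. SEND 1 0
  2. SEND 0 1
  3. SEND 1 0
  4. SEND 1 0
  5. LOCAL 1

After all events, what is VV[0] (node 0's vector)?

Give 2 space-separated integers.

Answer: 4 4

Derivation:
Initial: VV[0]=[0, 0]
Initial: VV[1]=[0, 0]
Event 1: SEND 1->0: VV[1][1]++ -> VV[1]=[0, 1], msg_vec=[0, 1]; VV[0]=max(VV[0],msg_vec) then VV[0][0]++ -> VV[0]=[1, 1]
Event 2: SEND 0->1: VV[0][0]++ -> VV[0]=[2, 1], msg_vec=[2, 1]; VV[1]=max(VV[1],msg_vec) then VV[1][1]++ -> VV[1]=[2, 2]
Event 3: SEND 1->0: VV[1][1]++ -> VV[1]=[2, 3], msg_vec=[2, 3]; VV[0]=max(VV[0],msg_vec) then VV[0][0]++ -> VV[0]=[3, 3]
Event 4: SEND 1->0: VV[1][1]++ -> VV[1]=[2, 4], msg_vec=[2, 4]; VV[0]=max(VV[0],msg_vec) then VV[0][0]++ -> VV[0]=[4, 4]
Event 5: LOCAL 1: VV[1][1]++ -> VV[1]=[2, 5]
Final vectors: VV[0]=[4, 4]; VV[1]=[2, 5]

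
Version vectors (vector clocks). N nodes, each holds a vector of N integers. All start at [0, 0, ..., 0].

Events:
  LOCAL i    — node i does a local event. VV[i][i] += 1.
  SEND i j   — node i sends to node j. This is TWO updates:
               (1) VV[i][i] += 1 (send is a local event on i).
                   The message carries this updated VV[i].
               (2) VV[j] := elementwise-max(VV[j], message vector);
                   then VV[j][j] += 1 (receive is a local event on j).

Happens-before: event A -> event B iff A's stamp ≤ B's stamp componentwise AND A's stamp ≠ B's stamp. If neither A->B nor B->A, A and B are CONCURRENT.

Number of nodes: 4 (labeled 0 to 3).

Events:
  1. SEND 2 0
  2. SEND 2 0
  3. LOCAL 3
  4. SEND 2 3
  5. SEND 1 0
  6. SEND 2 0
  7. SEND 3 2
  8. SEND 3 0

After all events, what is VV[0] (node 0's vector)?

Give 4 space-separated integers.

Answer: 5 1 4 4

Derivation:
Initial: VV[0]=[0, 0, 0, 0]
Initial: VV[1]=[0, 0, 0, 0]
Initial: VV[2]=[0, 0, 0, 0]
Initial: VV[3]=[0, 0, 0, 0]
Event 1: SEND 2->0: VV[2][2]++ -> VV[2]=[0, 0, 1, 0], msg_vec=[0, 0, 1, 0]; VV[0]=max(VV[0],msg_vec) then VV[0][0]++ -> VV[0]=[1, 0, 1, 0]
Event 2: SEND 2->0: VV[2][2]++ -> VV[2]=[0, 0, 2, 0], msg_vec=[0, 0, 2, 0]; VV[0]=max(VV[0],msg_vec) then VV[0][0]++ -> VV[0]=[2, 0, 2, 0]
Event 3: LOCAL 3: VV[3][3]++ -> VV[3]=[0, 0, 0, 1]
Event 4: SEND 2->3: VV[2][2]++ -> VV[2]=[0, 0, 3, 0], msg_vec=[0, 0, 3, 0]; VV[3]=max(VV[3],msg_vec) then VV[3][3]++ -> VV[3]=[0, 0, 3, 2]
Event 5: SEND 1->0: VV[1][1]++ -> VV[1]=[0, 1, 0, 0], msg_vec=[0, 1, 0, 0]; VV[0]=max(VV[0],msg_vec) then VV[0][0]++ -> VV[0]=[3, 1, 2, 0]
Event 6: SEND 2->0: VV[2][2]++ -> VV[2]=[0, 0, 4, 0], msg_vec=[0, 0, 4, 0]; VV[0]=max(VV[0],msg_vec) then VV[0][0]++ -> VV[0]=[4, 1, 4, 0]
Event 7: SEND 3->2: VV[3][3]++ -> VV[3]=[0, 0, 3, 3], msg_vec=[0, 0, 3, 3]; VV[2]=max(VV[2],msg_vec) then VV[2][2]++ -> VV[2]=[0, 0, 5, 3]
Event 8: SEND 3->0: VV[3][3]++ -> VV[3]=[0, 0, 3, 4], msg_vec=[0, 0, 3, 4]; VV[0]=max(VV[0],msg_vec) then VV[0][0]++ -> VV[0]=[5, 1, 4, 4]
Final vectors: VV[0]=[5, 1, 4, 4]; VV[1]=[0, 1, 0, 0]; VV[2]=[0, 0, 5, 3]; VV[3]=[0, 0, 3, 4]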